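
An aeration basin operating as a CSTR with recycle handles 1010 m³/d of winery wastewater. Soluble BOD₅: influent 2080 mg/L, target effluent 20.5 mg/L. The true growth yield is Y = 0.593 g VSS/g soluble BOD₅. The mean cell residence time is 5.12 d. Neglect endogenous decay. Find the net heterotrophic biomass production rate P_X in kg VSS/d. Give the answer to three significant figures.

P_X ≈ 1230 kg VSS/d

No decay correction is needed, so Y_obs = Y = 0.593.
ΔS = 2080 − 20.5 = 2060 mg/L, so the substrate removal rate is 1010 × 2060/1000 = 2080 kg soluble BOD₅/d.
Net biomass production P_X = Y_obs × Q·(S₀ − S) = 0.5930 × 2080 = 1233 kg VSS/d.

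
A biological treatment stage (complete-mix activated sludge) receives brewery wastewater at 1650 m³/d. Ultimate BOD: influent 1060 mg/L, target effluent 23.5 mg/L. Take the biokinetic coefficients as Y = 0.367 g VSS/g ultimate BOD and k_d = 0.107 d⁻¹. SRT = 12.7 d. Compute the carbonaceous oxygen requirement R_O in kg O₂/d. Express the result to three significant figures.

The observed yield is Y_obs = Y/(1 + k_d·θ_c) = 0.367 / (1 + 0.107 × 12.7) = 0.367 / 2.359 = 0.1556 g VSS per g ultimate BOD removed.
Q·(S₀ − S) = 1650 × (1060 − 23.5) × 10⁻³ = 1710 kg/d removed.
Net sludge production P_X = 0.1556 × 1710 = 266.1 kg VSS/d.
Carbonaceous O₂ demand = substrate oxidised − cell-mass equivalent = 1710 − 1.42 × 266.1 = 1332 kg O₂/d.

R_O ≈ 1330 kg O₂/d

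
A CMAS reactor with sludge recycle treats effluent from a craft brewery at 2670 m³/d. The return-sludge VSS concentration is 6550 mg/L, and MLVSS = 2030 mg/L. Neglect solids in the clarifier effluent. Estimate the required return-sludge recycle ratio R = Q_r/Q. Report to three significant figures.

R = Q_r/Q = X/(X_r − X) = 2030 / (6550 − 2030) = 0.4491.

R ≈ 0.449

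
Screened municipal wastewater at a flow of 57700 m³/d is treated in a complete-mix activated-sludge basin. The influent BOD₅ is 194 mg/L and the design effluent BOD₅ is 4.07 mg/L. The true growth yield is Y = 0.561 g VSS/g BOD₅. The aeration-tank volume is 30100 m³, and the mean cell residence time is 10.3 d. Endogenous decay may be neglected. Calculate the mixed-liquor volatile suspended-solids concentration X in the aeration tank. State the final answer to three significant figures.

X = Y·Q·ΔS·θ_c / V = 0.561 × 57700 × (194 − 4.07) × 10.3 / 30100 = 2104 mg/L.

X ≈ 2100 mg/L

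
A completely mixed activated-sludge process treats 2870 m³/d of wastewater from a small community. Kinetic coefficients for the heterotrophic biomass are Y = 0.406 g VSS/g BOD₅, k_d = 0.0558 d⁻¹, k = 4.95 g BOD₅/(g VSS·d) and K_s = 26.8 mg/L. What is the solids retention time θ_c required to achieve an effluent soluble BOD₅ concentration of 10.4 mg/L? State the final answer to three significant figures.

Specific growth rate at S = 10.4 mg/L: μ = YkS/(K_s+S) = 0.406·4.95·10.4/(26.8+10.4) = 0.5619 d⁻¹.
1/θ_c = 0.5619 − 0.0558 = 0.5061 d⁻¹, so θ_c = 1.976 d.

θ_c ≈ 1.98 d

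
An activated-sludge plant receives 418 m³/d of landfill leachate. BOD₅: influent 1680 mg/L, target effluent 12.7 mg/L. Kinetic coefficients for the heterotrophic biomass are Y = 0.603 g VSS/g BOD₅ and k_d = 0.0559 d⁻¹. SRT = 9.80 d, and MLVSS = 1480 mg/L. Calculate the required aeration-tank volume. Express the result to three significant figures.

V ≈ 1800 m³

From the SRT design equation V = Y Q (S₀−S) θ_c / [X (1 + k_d θ_c)] = 0.603 × 418 × (1680 − 12.7) × 9.80 / [1480 × (1 + 0.0559 × 9.80)] = 4.12×10^6 / 2291 = 1798 m³.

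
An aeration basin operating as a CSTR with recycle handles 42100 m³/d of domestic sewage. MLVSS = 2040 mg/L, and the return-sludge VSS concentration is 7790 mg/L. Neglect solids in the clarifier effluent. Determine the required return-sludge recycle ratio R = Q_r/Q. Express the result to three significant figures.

R = Q_r/Q = X/(X_r − X) = 2040 / (7790 − 2040) = 0.3548.

R ≈ 0.355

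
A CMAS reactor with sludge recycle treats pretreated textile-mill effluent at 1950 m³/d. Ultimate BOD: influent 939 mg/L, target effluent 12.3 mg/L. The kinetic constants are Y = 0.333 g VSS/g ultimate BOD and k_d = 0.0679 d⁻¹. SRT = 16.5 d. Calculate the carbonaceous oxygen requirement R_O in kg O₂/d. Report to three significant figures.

R_O ≈ 1400 kg O₂/d

Correct the yield for decay: Y_obs = Y/(1 + k_d θ_c) = 0.333 / (1 + 0.0679 × 16.5) = 0.333 / 2.120 = 0.1570.
Q·(S₀ − S) = 1950 × (939 − 12.3) × 10⁻³ = 1807 kg/d removed.
Biomass synthesised: P_X = Y_obs × 1807 = 283.8 kg VSS/d.
Carbonaceous O₂ demand = substrate oxidised − cell-mass equivalent = 1807 − 1.42 × 283.8 = 1404 kg O₂/d.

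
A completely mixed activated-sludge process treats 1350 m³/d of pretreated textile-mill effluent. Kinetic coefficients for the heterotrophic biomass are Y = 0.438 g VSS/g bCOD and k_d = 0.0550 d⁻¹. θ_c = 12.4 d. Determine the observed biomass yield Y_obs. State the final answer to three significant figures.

The observed yield is Y_obs = Y/(1 + k_d·θ_c) = 0.438 / (1 + 0.0550 × 12.4) = 0.438 / 1.682 = 0.2604 g VSS per g bCOD removed.

Y_obs ≈ 0.260 g VSS/g bCOD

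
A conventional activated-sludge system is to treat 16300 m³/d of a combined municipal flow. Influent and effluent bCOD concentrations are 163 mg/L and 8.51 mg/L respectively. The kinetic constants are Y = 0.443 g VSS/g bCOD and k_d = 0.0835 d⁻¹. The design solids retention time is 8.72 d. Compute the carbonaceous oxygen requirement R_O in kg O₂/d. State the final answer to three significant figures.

R_O ≈ 1600 kg O₂/d

Y_obs = Y / (1 + k_d θ_c) = 0.443 / (1 + 0.0835 × 8.72) = 0.443 / 1.728 = 0.2563.
Mass of bCOD removed per day: Q(S₀ − S) = 16300 × 154.5 g/m³ = 2518 kg/d.
Net sludge production P_X = 0.2563 × 2518 = 645.5 kg VSS/d.
R_O = Q·(S₀ − S) − 1.42·P_X = 2518 − 1.42 × 645.5 = 1602 kg O₂/d.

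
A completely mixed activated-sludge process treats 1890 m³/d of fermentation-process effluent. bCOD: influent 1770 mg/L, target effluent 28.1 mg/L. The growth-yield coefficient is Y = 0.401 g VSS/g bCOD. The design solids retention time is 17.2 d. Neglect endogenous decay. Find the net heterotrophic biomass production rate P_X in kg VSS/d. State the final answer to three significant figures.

With endogenous decay neglected, the observed yield equals the true yield: Y_obs = Y = 0.401 g VSS/g bCOD.
Q·(S₀ − S) = 1890 × (1770 − 28.1) × 10⁻³ = 3292 kg/d removed.
P_X = Y_obs · Q(S₀ − S) = 0.4010 × 3292 = 1320 kg VSS/d.

P_X ≈ 1320 kg VSS/d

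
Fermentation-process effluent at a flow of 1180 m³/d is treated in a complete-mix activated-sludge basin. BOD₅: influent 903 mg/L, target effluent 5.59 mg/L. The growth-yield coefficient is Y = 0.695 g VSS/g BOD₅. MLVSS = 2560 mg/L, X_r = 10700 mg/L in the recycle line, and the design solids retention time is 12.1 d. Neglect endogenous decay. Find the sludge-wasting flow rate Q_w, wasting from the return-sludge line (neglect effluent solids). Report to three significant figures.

V·X = Y·Q·ΔS·θ_c gives V = 0.695 × 1180 × (903 − 5.59) × 12.1 / 2560 = 3479 m³.
Q_w = (V·X)/(θ_c X_r) = 3479 × 2560 / (12.1 × 10700) = 68.78 m³/d.

Q_w ≈ 68.8 m³/d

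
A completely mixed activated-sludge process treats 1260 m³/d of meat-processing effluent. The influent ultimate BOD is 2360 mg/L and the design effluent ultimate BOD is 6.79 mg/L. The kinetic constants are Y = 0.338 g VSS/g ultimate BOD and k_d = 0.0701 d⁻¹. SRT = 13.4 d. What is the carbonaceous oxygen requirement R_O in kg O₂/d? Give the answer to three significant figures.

R_O ≈ 2230 kg O₂/d

Observed yield with endogenous decay: Y_obs = Y / (1 + k_d·θ_c) = 0.338 / (1 + 0.0701 × 13.4) = 0.338 / 1.939 = 0.1743 g VSS/g ultimate BOD.
Q·(S₀ − S) = 1260 × (2360 − 6.79) × 10⁻³ = 2965 kg/d removed.
Net sludge production P_X = 0.1743 × 2965 = 516.8 kg VSS/d.
Carbonaceous O₂ demand = substrate oxidised − cell-mass equivalent = 2965 − 1.42 × 516.8 = 2231 kg O₂/d.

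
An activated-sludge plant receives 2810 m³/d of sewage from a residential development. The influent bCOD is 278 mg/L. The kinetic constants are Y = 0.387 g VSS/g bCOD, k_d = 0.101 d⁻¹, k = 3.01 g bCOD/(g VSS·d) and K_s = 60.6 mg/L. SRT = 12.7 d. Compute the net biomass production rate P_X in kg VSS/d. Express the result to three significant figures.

For a completely mixed reactor with recycle the Lawrence–McCarty relation gives S = K_s·(1 + k_d·θ_c) / [θ_c·(Y·k − k_d) − 1] = 60.6 × (1 + 0.101 × 12.7) / [12.7 × (0.387 × 3.01 − 0.101) − 1] = 138.3 / 12.51 = 11.06 mg/L.
Observed yield with endogenous decay: Y_obs = Y / (1 + k_d·θ_c) = 0.387 / (1 + 0.101 × 12.7) = 0.387 / 2.283 = 0.1695 g VSS/g bCOD.
Q·(S₀ − S) = 2810 × (278 − 11.1) × 10⁻³ = 750.0 kg/d removed.
Biomass produced: P_X = Y_obs·Q·ΔS = 0.1695 × 750.0 ≈ 127.2 kg VSS/d.

P_X ≈ 127 kg VSS/d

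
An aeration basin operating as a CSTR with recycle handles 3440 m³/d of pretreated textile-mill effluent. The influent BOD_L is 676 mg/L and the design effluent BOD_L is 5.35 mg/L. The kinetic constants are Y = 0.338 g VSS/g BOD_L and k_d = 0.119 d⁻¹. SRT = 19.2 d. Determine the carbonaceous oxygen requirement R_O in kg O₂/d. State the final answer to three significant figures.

Y_obs = Y / (1 + k_d θ_c) = 0.338 / (1 + 0.119 × 19.2) = 0.338 / 3.285 = 0.1029.
Substrate removed = Q·(S₀ − S) = 3440 m³/d × (676 − 5.35) g/m³ = 2.31×10^6 g/d = 2307 kg/d.
Biomass synthesised: P_X = Y_obs × 2307 = 237.4 kg VSS/d.
R_O = Q·(S₀ − S) − 1.42·P_X = 2307 − 1.42 × 237.4 = 1970 kg O₂/d.

R_O ≈ 1970 kg O₂/d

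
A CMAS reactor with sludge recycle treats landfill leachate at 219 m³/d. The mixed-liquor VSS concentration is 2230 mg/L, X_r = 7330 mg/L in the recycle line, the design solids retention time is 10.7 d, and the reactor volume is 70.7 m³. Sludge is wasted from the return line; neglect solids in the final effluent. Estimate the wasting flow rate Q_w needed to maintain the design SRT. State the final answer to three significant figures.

Q_w ≈ 2.01 m³/d

θ_c = V·X/(Q_w·X_r) when wasting from the recycle, so Q_w = V·X/(θ_c·X_r) = 70.70 × 2230 / (10.7 × 7330) = 2.010 m³/d.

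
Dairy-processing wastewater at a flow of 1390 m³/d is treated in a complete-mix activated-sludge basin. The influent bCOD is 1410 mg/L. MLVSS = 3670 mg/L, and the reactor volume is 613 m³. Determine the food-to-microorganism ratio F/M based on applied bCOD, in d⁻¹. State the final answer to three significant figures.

F/M ≈ 0.871 d⁻¹

F/M = Q·S₀ / (V·X) = 1390 × 1410 / (613.0 × 3670) = 0.8712 g bCOD·(g VSS·d)⁻¹.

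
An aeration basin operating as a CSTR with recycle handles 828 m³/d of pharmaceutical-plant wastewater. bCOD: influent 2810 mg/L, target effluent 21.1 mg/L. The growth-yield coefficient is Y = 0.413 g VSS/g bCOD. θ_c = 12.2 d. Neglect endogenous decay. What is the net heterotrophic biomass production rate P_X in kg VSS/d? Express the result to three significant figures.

With endogenous decay neglected, the observed yield equals the true yield: Y_obs = Y = 0.413 g VSS/g bCOD.
Mass of bCOD removed per day: Q(S₀ − S) = 828 × 2789 g/m³ = 2309 kg/d.
Biomass produced: P_X = Y_obs·Q·ΔS = 0.4130 × 2309 ≈ 953.7 kg VSS/d.

P_X ≈ 954 kg VSS/d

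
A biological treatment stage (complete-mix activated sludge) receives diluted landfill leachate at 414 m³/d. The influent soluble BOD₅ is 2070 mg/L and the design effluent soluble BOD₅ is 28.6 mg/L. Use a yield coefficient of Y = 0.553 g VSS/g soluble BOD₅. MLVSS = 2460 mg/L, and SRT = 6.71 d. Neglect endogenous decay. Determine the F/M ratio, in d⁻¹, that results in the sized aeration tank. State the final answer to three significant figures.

V·X = Y·Q·ΔS·θ_c gives V = 0.553 × 414 × (2070 − 28.6) × 6.71 / 2460 = 1275 m³.
Food-to-microorganism ratio F/M = Q S₀ / (V X) = 414 × 2070 / (1275 × 2460) = 0.2733 d⁻¹.

F/M ≈ 0.273 d⁻¹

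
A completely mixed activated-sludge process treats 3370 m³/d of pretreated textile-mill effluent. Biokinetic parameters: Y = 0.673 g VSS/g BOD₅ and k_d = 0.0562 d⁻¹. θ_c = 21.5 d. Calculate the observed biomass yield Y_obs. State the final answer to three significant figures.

Y_obs ≈ 0.305 g VSS/g BOD₅

Observed yield with endogenous decay: Y_obs = Y / (1 + k_d·θ_c) = 0.673 / (1 + 0.0562 × 21.5) = 0.673 / 2.208 = 0.3048 g VSS/g BOD₅.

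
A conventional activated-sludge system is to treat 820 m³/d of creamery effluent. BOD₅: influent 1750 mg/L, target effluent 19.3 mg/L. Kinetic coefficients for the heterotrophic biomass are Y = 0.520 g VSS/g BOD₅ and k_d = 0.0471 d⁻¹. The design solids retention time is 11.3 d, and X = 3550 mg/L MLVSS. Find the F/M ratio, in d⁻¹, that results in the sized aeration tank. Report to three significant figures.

F/M ≈ 0.264 d⁻¹

Rearranging the biomass balance for a CMAS with decay, V = Y·Q·ΔS·θ_c / [X·(1+k_d θ_c)] = 0.520 × 820 × (1750 − 19.3) × 11.3 / [3550 × (1 + 0.0471 × 11.3)] = 8.34×10^6 / 5439 = 1533 m³.
Food-to-microorganism ratio F/M = Q S₀ / (V X) = 820 × 1750 / (1533 × 3550) = 0.2637 d⁻¹.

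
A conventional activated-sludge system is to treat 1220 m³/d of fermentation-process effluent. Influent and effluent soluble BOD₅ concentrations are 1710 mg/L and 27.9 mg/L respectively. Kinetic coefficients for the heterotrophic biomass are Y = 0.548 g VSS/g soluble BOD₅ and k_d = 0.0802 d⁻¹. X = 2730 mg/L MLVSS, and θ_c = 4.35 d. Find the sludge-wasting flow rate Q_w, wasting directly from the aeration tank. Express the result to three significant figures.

Steady-state biomass mass balance: V·X·(1 + k_d·θ_c) = Y·Q·(S₀ − S)·θ_c, so V = 0.548 × 1220 × (1710 − 27.9) × 4.35 / [2730 × (1 + 0.0802 × 4.35)] = 4.89×10^6 / 3682 = 1328 m³.
Wasting from the aeration tank: Q_w = V / θ_c = 1328 / 4.35 = 305.4 m³/d.

Q_w ≈ 305 m³/d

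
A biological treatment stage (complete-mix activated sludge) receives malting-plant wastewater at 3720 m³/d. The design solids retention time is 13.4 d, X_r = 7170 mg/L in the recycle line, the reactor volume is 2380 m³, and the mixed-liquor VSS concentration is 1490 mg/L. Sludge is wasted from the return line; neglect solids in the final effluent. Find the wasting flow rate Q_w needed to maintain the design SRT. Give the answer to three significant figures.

Q_w = (V·X)/(θ_c X_r) = 2380 × 1490 / (13.4 × 7170) = 36.91 m³/d.

Q_w ≈ 36.9 m³/d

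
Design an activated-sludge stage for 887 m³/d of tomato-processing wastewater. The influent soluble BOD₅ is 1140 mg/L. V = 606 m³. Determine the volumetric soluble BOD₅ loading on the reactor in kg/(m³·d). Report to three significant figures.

L_v ≈ 1.67 kg soluble BOD₅/(m³·d)

Applied soluble BOD₅ load per unit volume = Q·S₀/V = (887 × 1140/1000)/606.0 = 1.669 kg soluble BOD₅·m⁻³·d⁻¹.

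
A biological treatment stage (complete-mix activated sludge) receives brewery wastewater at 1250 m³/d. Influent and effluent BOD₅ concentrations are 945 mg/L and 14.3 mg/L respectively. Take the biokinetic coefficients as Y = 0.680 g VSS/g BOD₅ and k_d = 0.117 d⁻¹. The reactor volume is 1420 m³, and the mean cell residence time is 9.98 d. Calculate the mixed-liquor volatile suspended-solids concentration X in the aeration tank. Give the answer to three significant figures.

From V·X·(1 + k_d·θ_c) = Y·Q·(S₀ − S)·θ_c: X = 0.680 × 1250 × (945 − 14.3) × 9.98 / [1420 × (1 + 0.117 × 9.98)] = 2565 mg/L.

X ≈ 2560 mg/L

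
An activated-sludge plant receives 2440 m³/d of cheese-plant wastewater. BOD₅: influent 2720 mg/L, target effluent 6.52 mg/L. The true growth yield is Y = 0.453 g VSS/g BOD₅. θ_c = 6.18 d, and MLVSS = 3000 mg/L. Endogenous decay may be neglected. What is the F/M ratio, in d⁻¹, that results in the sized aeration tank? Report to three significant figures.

F/M ≈ 0.358 d⁻¹

V·X = Y·Q·ΔS·θ_c gives V = 0.453 × 2440 × (2720 − 6.52) × 6.18 / 3000 = 6178 m³.
F/M = applied load / biomass = Q·S₀/(V·X) = 2440 × 2720 / (6178 × 3000) = 0.3581 d⁻¹.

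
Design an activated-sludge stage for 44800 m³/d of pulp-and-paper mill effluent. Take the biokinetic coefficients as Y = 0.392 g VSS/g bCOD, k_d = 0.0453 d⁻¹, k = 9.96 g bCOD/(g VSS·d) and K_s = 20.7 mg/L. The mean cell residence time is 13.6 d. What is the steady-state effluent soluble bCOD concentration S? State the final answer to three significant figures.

S ≈ 0.650 mg/L

Effluent substrate depends only on kinetics and SRT: S = K_s(1 + k_d θ_c) / [θ_c(Yk − k_d) − 1] = 20.7 × (1 + 0.0453 × 13.6) / [13.6 × (0.392 × 9.96 − 0.0453) − 1] = 33.45 / 51.48 = 0.6498 mg/L.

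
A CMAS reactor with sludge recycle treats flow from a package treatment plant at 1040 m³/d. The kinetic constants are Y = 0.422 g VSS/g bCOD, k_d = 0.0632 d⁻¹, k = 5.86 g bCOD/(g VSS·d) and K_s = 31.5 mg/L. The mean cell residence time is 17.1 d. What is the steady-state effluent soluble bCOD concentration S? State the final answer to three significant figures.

S ≈ 1.63 mg/L

For a completely mixed reactor with recycle the Lawrence–McCarty relation gives S = K_s·(1 + k_d·θ_c) / [θ_c·(Y·k − k_d) − 1] = 31.5 × (1 + 0.0632 × 17.1) / [17.1 × (0.422 × 5.86 − 0.0632) − 1] = 65.54 / 40.21 = 1.630 mg/L.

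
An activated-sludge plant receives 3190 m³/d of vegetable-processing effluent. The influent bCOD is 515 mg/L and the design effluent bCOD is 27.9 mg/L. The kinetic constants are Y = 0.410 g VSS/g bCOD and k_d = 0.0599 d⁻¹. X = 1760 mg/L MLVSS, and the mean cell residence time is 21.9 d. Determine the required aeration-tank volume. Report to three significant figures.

From the SRT design equation V = Y Q (S₀−S) θ_c / [X (1 + k_d θ_c)] = 0.410 × 3190 × (515 − 27.9) × 21.9 / [1760 × (1 + 0.0599 × 21.9)] = 1.4×10^7 / 4069 = 3429 m³.

V ≈ 3430 m³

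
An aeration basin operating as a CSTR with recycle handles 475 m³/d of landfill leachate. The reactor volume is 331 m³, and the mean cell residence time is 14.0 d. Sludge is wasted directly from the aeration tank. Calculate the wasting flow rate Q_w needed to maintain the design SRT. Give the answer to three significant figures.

With mixed-liquor wasting, θ_c = V/Q_w, so Q_w = V/θ_c = 331.0/14.0 = 23.64 m³/d.

Q_w ≈ 23.6 m³/d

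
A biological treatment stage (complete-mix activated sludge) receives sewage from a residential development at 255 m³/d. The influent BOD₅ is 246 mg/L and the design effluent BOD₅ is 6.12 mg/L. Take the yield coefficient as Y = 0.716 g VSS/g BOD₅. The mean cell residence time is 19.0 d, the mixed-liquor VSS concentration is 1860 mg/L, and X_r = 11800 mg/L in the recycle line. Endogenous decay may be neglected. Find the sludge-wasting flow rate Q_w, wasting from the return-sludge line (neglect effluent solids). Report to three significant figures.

Biomass mass balance (decay neglected): V·X = Y·Q·(S₀ − S)·θ_c, so V = 0.716 × 255 × (246 − 6.12) × 19.0 / 1860 = 447.4 m³.
θ_c = V·X/(Q_w·X_r) when wasting from the recycle, so Q_w = V·X/(θ_c·X_r) = 447.4 × 1860 / (19.0 × 11800) = 3.712 m³/d.

Q_w ≈ 3.71 m³/d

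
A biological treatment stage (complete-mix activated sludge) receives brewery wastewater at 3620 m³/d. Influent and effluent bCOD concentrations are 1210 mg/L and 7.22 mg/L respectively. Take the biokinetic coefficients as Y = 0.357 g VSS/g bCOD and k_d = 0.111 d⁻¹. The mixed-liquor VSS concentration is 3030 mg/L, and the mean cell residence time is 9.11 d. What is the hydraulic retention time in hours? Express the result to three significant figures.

Steady-state biomass mass balance: V·X·(1 + k_d·θ_c) = Y·Q·(S₀ − S)·θ_c, so V = 0.357 × 3620 × (1210 − 7.22) × 9.11 / [3030 × (1 + 0.111 × 9.11)] = 1.42×10^7 / 6094 = 2324 m³.
HRT = V/Q = 2324 m³ / 3620 m³·d⁻¹ = 0.6419 d × 24 = 15.41 h.

τ ≈ 15.4 h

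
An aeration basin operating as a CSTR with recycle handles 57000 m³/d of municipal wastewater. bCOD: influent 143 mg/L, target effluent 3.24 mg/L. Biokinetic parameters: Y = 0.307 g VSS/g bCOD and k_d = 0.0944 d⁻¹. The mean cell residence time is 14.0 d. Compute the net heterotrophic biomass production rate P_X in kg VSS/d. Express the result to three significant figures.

Observed yield with endogenous decay: Y_obs = Y / (1 + k_d·θ_c) = 0.307 / (1 + 0.0944 × 14.0) = 0.307 / 2.322 = 0.1322 g VSS/g bCOD.
ΔS = 143 − 3.24 = 139.8 mg/L, so the substrate removal rate is 57000 × 139.8/1000 = 7966 kg bCOD/d.
So the net sludge growth is P_X = 0.1322 × 7966 = 1053 kg VSS/d.

P_X ≈ 1050 kg VSS/d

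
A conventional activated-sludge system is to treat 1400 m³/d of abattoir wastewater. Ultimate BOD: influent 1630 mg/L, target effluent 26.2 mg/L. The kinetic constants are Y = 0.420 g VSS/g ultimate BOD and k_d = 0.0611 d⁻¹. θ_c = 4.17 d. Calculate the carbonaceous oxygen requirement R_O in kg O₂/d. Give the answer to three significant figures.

Observed yield with endogenous decay: Y_obs = Y / (1 + k_d·θ_c) = 0.420 / (1 + 0.0611 × 4.17) = 0.420 / 1.255 = 0.3347 g VSS/g ultimate BOD.
Q·(S₀ − S) = 1400 × (1630 − 26.2) × 10⁻³ = 2245 kg/d removed.
P_X = Y_obs·Q·(S₀ − S) = 0.3347 × 2245 = 751.5 kg VSS/d.
Carbonaceous O₂ demand = substrate oxidised − cell-mass equivalent = 2245 − 1.42 × 751.5 = 1178 kg O₂/d.

R_O ≈ 1180 kg O₂/d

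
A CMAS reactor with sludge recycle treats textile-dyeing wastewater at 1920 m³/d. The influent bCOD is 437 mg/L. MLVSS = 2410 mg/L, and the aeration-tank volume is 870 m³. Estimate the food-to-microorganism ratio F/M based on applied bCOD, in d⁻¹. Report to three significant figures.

F/M ≈ 0.400 d⁻¹

F/M = Q·S₀ / (V·X) = 1920 × 437 / (870.0 × 2410) = 0.4002 g bCOD·(g VSS·d)⁻¹.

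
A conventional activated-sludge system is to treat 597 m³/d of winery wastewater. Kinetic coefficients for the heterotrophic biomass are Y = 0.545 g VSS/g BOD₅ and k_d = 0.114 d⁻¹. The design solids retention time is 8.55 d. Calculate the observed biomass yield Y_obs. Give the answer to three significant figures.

Correct the yield for decay: Y_obs = Y/(1 + k_d θ_c) = 0.545 / (1 + 0.114 × 8.55) = 0.545 / 1.975 = 0.2760.

Y_obs ≈ 0.276 g VSS/g BOD₅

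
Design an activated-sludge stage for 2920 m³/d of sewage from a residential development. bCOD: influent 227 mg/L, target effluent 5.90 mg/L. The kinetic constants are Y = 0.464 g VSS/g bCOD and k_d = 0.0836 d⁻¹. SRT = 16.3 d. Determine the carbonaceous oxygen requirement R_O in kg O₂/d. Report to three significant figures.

Y_obs = Y / (1 + k_d θ_c) = 0.464 / (1 + 0.0836 × 16.3) = 0.464 / 2.363 = 0.1964.
ΔS = 227 − 5.90 = 221.1 mg/L, so the substrate removal rate is 2920 × 221.1/1000 = 645.6 kg bCOD/d.
Net sludge production P_X = 0.1964 × 645.6 = 126.8 kg VSS/d.
Carbonaceous O₂ demand = substrate oxidised − cell-mass equivalent = 645.6 − 1.42 × 126.8 = 465.6 kg O₂/d.

R_O ≈ 466 kg O₂/d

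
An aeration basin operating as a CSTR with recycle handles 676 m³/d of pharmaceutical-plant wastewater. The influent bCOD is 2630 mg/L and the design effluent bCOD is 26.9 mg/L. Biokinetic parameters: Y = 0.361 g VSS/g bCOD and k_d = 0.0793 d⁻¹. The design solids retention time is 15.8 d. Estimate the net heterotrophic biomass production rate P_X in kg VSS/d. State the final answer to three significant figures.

Y_obs = Y / (1 + k_d θ_c) = 0.361 / (1 + 0.0793 × 15.8) = 0.361 / 2.253 = 0.1602.
Mass of bCOD removed per day: Q(S₀ − S) = 676 × 2603 g/m³ = 1760 kg/d.
Biomass produced: P_X = Y_obs·Q·ΔS = 0.1602 × 1760 ≈ 282.0 kg VSS/d.

P_X ≈ 282 kg VSS/d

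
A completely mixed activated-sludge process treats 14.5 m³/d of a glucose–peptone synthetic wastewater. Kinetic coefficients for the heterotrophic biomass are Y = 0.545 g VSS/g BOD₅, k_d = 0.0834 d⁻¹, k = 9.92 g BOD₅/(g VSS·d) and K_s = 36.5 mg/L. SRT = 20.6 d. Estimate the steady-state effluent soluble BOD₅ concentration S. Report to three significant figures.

For a completely mixed reactor with recycle the Lawrence–McCarty relation gives S = K_s·(1 + k_d·θ_c) / [θ_c·(Y·k − k_d) − 1] = 36.5 × (1 + 0.0834 × 20.6) / [20.6 × (0.545 × 9.92 − 0.0834) − 1] = 99.21 / 108.7 = 0.9131 mg/L.

S ≈ 0.913 mg/L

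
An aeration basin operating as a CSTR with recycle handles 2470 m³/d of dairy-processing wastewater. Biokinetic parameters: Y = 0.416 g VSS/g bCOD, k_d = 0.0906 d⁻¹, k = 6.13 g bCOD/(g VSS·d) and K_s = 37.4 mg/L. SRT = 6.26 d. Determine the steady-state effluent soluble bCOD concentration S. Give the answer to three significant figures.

S ≈ 4.07 mg/L

For a completely mixed reactor with recycle the Lawrence–McCarty relation gives S = K_s·(1 + k_d·θ_c) / [θ_c·(Y·k − k_d) − 1] = 37.4 × (1 + 0.0906 × 6.26) / [6.26 × (0.416 × 6.13 − 0.0906) − 1] = 58.61 / 14.40 = 4.071 mg/L.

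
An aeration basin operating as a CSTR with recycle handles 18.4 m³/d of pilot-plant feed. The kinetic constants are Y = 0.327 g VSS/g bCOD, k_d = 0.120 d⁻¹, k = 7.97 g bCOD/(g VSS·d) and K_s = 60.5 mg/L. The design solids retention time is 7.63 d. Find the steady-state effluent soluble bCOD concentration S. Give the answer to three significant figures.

S ≈ 6.45 mg/L

From the Monod/SRT balance for a CMAS, S = K_s·(1+k_d θ_c)/[θ_c·(Y k − k_d) − 1] = 60.5 × (1 + 0.120 × 7.63) / [7.63 × (0.327 × 7.97 − 0.120) − 1] = 115.9 / 17.97 = 6.449 mg/L.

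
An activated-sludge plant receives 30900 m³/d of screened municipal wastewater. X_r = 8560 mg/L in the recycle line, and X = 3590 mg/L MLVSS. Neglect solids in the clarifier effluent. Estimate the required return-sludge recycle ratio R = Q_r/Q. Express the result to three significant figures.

Solids balance on the clarifier gives (1+R)X = R·X_r, so R = X/(X_r − X) = 3590 / (8560 − 3590) = 0.7223.

R ≈ 0.722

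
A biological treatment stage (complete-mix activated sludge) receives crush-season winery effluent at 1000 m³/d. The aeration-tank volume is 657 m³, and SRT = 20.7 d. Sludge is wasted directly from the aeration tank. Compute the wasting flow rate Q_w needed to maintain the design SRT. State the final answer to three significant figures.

Wasting from the aeration tank: Q_w = V / θ_c = 657.0 / 20.7 = 31.74 m³/d.

Q_w ≈ 31.7 m³/d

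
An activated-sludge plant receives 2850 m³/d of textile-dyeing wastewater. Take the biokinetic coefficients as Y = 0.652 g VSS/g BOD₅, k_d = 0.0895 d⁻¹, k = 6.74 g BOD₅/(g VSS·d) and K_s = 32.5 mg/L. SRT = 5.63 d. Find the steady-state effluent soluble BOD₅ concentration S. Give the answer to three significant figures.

From the Monod/SRT balance for a CMAS, S = K_s·(1+k_d θ_c)/[θ_c·(Y k − k_d) − 1] = 32.5 × (1 + 0.0895 × 5.63) / [5.63 × (0.652 × 6.74 − 0.0895) − 1] = 48.88 / 23.24 = 2.103 mg/L.

S ≈ 2.10 mg/L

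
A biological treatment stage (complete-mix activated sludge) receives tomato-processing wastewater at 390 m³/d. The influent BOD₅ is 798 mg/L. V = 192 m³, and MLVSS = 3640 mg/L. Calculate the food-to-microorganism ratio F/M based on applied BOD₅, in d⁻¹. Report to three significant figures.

F/M ≈ 0.445 d⁻¹

Food-to-microorganism ratio F/M = Q S₀ / (V X) = 390 × 798 / (192.0 × 3640) = 0.4453 d⁻¹.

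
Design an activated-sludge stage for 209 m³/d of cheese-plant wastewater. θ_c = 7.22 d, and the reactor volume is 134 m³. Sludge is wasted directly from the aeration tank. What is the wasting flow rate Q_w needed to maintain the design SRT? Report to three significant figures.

With mixed-liquor wasting, θ_c = V/Q_w, so Q_w = V/θ_c = 134.0/7.22 = 18.56 m³/d.

Q_w ≈ 18.6 m³/d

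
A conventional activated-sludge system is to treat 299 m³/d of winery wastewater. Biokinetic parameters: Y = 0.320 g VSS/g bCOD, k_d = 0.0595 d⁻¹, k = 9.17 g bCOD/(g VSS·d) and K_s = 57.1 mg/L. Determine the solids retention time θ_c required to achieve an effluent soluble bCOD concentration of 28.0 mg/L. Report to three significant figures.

θ_c ≈ 1.10 d

From 1/θ_c = Y·k·S/(K_s + S) − k_d: Y·k·S/(K_s+S) = 0.320 × 9.17 × 28.0 / (57.1 + 28.0) = 0.9655 d⁻¹.
θ_c = 1/(μ − k_d) = 1/(0.9655 − 0.0595) = 1/0.9060 = 1.104 d.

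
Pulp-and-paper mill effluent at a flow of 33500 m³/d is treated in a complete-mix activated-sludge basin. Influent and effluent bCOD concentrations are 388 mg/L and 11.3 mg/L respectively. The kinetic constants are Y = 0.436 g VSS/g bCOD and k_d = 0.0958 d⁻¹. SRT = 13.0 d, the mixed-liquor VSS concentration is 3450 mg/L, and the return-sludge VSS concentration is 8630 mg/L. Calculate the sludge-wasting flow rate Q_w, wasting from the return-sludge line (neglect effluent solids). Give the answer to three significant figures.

Q_w ≈ 284 m³/d

From the SRT design equation V = Y Q (S₀−S) θ_c / [X (1 + k_d θ_c)] = 0.436 × 33500 × (388 − 11.3) × 13.0 / [3450 × (1 + 0.0958 × 13.0)] = 7.15×10^7 / 7747 = 9233 m³.
θ_c = V·X/(Q_w·X_r) when wasting from the recycle, so Q_w = V·X/(θ_c·X_r) = 9233 × 3450 / (13.0 × 8630) = 283.9 m³/d.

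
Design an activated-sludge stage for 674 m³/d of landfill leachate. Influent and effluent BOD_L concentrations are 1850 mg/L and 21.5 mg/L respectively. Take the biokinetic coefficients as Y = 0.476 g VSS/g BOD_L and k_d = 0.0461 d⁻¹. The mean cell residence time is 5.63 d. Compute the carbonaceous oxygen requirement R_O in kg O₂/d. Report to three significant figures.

R_O ≈ 571 kg O₂/d

Observed yield with endogenous decay: Y_obs = Y / (1 + k_d·θ_c) = 0.476 / (1 + 0.0461 × 5.63) = 0.476 / 1.260 = 0.3779 g VSS/g BOD_L.
ΔS = 1850 − 21.5 = 1828 mg/L, so the substrate removal rate is 674 × 1828/1000 = 1232 kg BOD_L/d.
Biomass synthesised: P_X = Y_obs × 1232 = 465.7 kg VSS/d.
R_O = Q·ΔS − 1.42 P_X = 1232 − 661.4 = 571.1 kg O₂/d.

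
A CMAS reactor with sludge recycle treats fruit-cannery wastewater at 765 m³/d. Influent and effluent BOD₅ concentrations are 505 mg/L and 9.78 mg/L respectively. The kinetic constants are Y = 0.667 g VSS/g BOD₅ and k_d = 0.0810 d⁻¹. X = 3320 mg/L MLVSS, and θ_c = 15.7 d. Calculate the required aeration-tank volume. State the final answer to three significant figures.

Rearranging the biomass balance for a CMAS with decay, V = Y·Q·ΔS·θ_c / [X·(1+k_d θ_c)] = 0.667 × 765 × (505 − 9.78) × 15.7 / [3320 × (1 + 0.0810 × 15.7)] = 3.97×10^6 / 7542 = 526.0 m³.

V ≈ 526 m³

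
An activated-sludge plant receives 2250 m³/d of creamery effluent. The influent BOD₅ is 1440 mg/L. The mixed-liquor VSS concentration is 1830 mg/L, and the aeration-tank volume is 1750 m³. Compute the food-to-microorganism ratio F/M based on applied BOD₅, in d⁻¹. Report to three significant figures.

F/M = Q·S₀ / (V·X) = 2250 × 1440 / (1750 × 1830) = 1.012 g BOD₅·(g VSS·d)⁻¹.

F/M ≈ 1.01 d⁻¹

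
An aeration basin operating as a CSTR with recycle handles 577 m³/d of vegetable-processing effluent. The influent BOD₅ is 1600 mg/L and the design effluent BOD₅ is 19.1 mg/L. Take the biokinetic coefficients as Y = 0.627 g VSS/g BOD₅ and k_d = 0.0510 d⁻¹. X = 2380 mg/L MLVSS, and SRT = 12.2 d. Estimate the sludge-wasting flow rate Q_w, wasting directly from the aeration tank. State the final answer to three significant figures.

Q_w ≈ 148 m³/d

Rearranging the biomass balance for a CMAS with decay, V = Y·Q·ΔS·θ_c / [X·(1+k_d θ_c)] = 0.627 × 577 × (1600 − 19.1) × 12.2 / [2380 × (1 + 0.0510 × 12.2)] = 6.98×10^6 / 3861 = 1807 m³.
Wasting from the aeration tank: Q_w = V / θ_c = 1807 / 12.2 = 148.1 m³/d.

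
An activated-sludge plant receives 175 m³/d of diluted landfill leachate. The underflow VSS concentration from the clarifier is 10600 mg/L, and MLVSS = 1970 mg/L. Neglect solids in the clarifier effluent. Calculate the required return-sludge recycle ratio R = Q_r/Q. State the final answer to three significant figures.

R ≈ 0.228

Solids balance on the clarifier gives (1+R)X = R·X_r, so R = X/(X_r − X) = 1970 / (10600 − 1970) = 0.2283.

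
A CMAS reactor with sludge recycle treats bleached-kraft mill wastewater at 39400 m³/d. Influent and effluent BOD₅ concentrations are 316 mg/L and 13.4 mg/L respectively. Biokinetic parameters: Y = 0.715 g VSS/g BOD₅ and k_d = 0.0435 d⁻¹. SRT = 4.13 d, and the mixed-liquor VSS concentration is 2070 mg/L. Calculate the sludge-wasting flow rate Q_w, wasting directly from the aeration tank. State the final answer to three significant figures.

Q_w ≈ 3490 m³/d

Rearranging the biomass balance for a CMAS with decay, V = Y·Q·ΔS·θ_c / [X·(1+k_d θ_c)] = 0.715 × 39400 × (316 − 13.4) × 4.13 / [2070 × (1 + 0.0435 × 4.13)] = 3.52×10^7 / 2442 = 14418 m³.
For wasting at MLVSS concentration, Q_w = V/θ_c = 14418/4.13 = 3491 m³/d.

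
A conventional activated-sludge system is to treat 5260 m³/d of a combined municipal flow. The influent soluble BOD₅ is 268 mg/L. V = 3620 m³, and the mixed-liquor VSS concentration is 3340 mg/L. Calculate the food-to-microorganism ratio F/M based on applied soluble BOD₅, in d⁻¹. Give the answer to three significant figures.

F/M ≈ 0.117 d⁻¹

Food-to-microorganism ratio F/M = Q S₀ / (V X) = 5260 × 268 / (3620 × 3340) = 0.1166 d⁻¹.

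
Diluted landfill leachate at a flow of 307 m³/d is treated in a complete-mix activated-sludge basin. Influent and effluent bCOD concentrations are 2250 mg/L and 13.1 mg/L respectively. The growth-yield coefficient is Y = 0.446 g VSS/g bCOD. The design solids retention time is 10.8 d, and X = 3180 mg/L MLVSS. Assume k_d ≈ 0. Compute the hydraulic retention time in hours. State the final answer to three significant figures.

τ ≈ 81.3 h

Biomass mass balance (decay neglected): V·X = Y·Q·(S₀ − S)·θ_c, so V = 0.446 × 307 × (2250 − 13.1) × 10.8 / 3180 = 1040 m³.
τ = V/Q = 1040/307 = 3.388 d, or 81.32 h.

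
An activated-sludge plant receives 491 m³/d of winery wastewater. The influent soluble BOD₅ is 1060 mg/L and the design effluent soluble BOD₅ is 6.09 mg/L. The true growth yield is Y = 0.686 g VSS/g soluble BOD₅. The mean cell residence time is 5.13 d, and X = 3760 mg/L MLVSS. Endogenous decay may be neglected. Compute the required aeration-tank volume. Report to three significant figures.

V ≈ 484 m³

With k_d = 0 the design equation reduces to V = Y Q (S₀−S) θ_c / X = 0.686 × 491 × (1060 − 6.09) × 5.13 / 3760 = 484.3 m³.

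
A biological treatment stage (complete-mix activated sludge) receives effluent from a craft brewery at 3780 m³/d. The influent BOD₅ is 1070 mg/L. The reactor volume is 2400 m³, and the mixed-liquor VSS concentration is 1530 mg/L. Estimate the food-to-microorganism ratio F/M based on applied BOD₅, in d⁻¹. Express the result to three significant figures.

F/M ≈ 1.10 d⁻¹

Food-to-microorganism ratio F/M = Q S₀ / (V X) = 3780 × 1070 / (2400 × 1530) = 1.101 d⁻¹.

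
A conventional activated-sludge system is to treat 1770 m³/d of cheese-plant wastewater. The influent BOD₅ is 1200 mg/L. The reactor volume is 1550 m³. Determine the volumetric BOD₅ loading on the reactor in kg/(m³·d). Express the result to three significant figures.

L_v = Q S₀ / V = 1770 × 1200 × 10⁻³ / 1550 = 1.370 kg/(m³·d).

L_v ≈ 1.37 kg BOD₅/(m³·d)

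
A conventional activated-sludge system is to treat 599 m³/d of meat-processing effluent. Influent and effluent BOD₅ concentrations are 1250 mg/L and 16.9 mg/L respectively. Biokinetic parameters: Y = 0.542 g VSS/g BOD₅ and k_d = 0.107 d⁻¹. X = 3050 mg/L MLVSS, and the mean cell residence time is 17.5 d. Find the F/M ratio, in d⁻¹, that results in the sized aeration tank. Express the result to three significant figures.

From the SRT design equation V = Y Q (S₀−S) θ_c / [X (1 + k_d θ_c)] = 0.542 × 599 × (1250 − 16.9) × 17.5 / [3050 × (1 + 0.107 × 17.5)] = 7.01×10^6 / 8761 = 799.7 m³.
F/M = Q·S₀ / (V·X) = 599 × 1250 / (799.7 × 3050) = 0.3070 g BOD₅·(g VSS·d)⁻¹.

F/M ≈ 0.307 d⁻¹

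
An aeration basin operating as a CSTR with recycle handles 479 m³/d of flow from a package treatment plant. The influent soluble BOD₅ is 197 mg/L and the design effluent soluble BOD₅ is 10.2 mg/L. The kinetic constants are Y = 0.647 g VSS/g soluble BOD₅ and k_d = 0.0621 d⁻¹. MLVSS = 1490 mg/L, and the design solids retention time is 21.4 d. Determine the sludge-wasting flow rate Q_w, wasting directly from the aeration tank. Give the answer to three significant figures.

Steady-state biomass mass balance: V·X·(1 + k_d·θ_c) = Y·Q·(S₀ − S)·θ_c, so V = 0.647 × 479 × (197 − 10.2) × 21.4 / [1490 × (1 + 0.0621 × 21.4)] = 1.24×10^6 / 3470 = 357.0 m³.
Wasting from the aeration tank: Q_w = V / θ_c = 357.0 / 21.4 = 16.68 m³/d.

Q_w ≈ 16.7 m³/d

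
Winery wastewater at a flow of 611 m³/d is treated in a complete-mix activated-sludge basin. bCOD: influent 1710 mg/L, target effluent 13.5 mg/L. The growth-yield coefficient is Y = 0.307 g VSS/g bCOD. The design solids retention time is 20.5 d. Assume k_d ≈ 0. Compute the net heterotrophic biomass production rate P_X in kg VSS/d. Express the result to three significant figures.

P_X ≈ 318 kg VSS/d

Since k_d ≈ 0, Y_obs = Y = 0.307 g VSS/g bCOD.
Mass of bCOD removed per day: Q(S₀ − S) = 611 × 1696 g/m³ = 1037 kg/d.
Net biomass production P_X = Y_obs × Q·(S₀ − S) = 0.3070 × 1037 = 318.2 kg VSS/d.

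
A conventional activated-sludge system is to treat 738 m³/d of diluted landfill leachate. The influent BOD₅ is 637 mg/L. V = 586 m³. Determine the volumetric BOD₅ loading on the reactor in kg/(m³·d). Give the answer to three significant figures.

L_v ≈ 0.802 kg BOD₅/(m³·d)

Applied BOD₅ load per unit volume = Q·S₀/V = (738 × 637/1000)/586.0 = 0.8022 kg BOD₅·m⁻³·d⁻¹.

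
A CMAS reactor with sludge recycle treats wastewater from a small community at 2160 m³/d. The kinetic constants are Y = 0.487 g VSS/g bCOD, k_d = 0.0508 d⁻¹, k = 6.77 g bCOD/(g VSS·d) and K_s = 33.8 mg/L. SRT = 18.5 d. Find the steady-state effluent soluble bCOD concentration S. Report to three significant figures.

S ≈ 1.11 mg/L

For a completely mixed reactor with recycle the Lawrence–McCarty relation gives S = K_s·(1 + k_d·θ_c) / [θ_c·(Y·k − k_d) − 1] = 33.8 × (1 + 0.0508 × 18.5) / [18.5 × (0.487 × 6.77 − 0.0508) − 1] = 65.57 / 59.05 = 1.110 mg/L.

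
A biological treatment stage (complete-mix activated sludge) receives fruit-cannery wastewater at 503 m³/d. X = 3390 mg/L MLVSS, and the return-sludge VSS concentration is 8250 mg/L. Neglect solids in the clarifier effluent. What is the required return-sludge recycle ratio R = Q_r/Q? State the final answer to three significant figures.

R = Q_r/Q = X/(X_r − X) = 3390 / (8250 − 3390) = 0.6975.

R ≈ 0.698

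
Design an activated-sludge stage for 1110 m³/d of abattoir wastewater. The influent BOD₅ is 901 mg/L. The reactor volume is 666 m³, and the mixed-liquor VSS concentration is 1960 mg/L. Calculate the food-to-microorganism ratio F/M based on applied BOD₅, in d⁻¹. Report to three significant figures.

Food-to-microorganism ratio F/M = Q S₀ / (V X) = 1110 × 901 / (666.0 × 1960) = 0.7662 d⁻¹.

F/M ≈ 0.766 d⁻¹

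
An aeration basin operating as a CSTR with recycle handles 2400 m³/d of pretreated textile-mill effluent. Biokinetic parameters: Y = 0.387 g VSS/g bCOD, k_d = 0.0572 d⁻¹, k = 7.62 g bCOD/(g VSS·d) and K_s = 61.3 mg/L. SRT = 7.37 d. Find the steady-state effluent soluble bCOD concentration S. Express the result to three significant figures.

S ≈ 4.29 mg/L

From the Monod/SRT balance for a CMAS, S = K_s·(1+k_d θ_c)/[θ_c·(Y k − k_d) − 1] = 61.3 × (1 + 0.0572 × 7.37) / [7.37 × (0.387 × 7.62 − 0.0572) − 1] = 87.14 / 20.31 = 4.290 mg/L.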